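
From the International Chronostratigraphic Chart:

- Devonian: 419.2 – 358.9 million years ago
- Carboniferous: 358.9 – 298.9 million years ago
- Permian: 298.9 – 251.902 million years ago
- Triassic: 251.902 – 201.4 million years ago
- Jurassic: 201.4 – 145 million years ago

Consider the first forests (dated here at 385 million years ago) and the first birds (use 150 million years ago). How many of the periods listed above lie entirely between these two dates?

385 Ma sits inside the Devonian (419.2–358.9) and 150 Ma inside the Jurassic (201.4–145); neither of those is wholly between the two dates.
The listed periods lying completely between them are Carboniferous, Permian, Triassic — 3 in all.

3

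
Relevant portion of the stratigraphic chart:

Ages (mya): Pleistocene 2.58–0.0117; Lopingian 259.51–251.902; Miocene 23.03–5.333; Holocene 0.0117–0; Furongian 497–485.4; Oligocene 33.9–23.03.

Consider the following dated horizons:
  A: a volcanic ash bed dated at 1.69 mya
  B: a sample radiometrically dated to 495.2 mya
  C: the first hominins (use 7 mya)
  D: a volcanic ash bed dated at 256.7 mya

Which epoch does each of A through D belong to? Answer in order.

A: 1.69 Ma lies in 2.58–0.0117 Ma, so Pleistocene.
B: 495.2 Ma lies in 497–485.4 Ma, so Furongian.
C: 7 Ma lies in 23.03–5.333 Ma, so Miocene.
D: 256.7 Ma lies in 259.51–251.902 Ma, so Lopingian.

A — Pleistocene; B — Furongian; C — Miocene; D — Lopingian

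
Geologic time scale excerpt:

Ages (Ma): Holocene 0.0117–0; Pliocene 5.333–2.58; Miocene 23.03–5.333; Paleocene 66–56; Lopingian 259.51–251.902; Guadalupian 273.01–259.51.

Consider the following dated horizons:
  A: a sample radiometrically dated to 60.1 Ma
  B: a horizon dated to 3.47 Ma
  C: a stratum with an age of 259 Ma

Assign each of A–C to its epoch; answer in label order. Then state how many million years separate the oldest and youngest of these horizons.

Match each age against the start–end ranges in the excerpt: A = 60.1 Ma → Paleocene (66–56); B = 3.47 Ma → Pliocene (5.333–2.58); C = 259 Ma → Lopingian (259.51–251.902).
The largest age is 259 Ma and the smallest is 3.47 Ma; their difference is 255.53 Myr.

A — Paleocene; B — Pliocene; C — Lopingian; span 255.53 million years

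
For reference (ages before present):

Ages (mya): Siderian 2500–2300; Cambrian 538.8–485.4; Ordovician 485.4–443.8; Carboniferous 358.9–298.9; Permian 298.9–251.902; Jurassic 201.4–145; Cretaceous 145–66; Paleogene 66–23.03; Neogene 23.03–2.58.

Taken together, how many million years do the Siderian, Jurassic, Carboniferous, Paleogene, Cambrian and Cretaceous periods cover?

Duration is start − end for each: (2500 − 2300) + (201.4 − 145) + (358.9 − 298.9) + (66 − 23.03) + (538.8 − 485.4) + (145 − 66).
That is 200 + 56.4 + 60 + 42.97 + 53.4 + 79, which totals 491.77 million years.

491.77 million years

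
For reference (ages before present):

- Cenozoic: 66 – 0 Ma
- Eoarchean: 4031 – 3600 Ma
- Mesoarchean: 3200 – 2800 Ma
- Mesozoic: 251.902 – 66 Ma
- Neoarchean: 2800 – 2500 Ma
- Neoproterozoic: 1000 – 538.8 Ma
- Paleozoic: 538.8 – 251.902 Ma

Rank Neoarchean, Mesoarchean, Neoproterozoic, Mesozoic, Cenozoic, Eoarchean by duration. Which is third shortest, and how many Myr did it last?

Start − end for each: Neoarchean 2800 − 2500 = 300; Mesoarchean 3200 − 2800 = 400; Neoproterozoic 1000 − 538.8 = 461.2; Mesozoic 251.902 − 66 = 185.902; Cenozoic 66 − 0 = 66; Eoarchean 4031 − 3600 = 431.
Ranking these from shortest: Cenozoic < Mesozoic < Neoarchean < Mesoarchean < Eoarchean < Neoproterozoic.
Position 3 in that ranking is Neoarchean, which lasted 300 Myr.

Neoarchean, 300 million years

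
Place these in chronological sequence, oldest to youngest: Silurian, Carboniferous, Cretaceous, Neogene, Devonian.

Silurian, Devonian, Carboniferous, Cretaceous, Neogene

Era membership (oldest first within each) — Paleozoic: Silurian, Devonian, Carboniferous; Mesozoic: Cretaceous; Cenozoic: Neogene. Paleozoic precedes Mesozoic, which precedes Cenozoic. Concatenating the groups in that era order gives oldest to youngest directly.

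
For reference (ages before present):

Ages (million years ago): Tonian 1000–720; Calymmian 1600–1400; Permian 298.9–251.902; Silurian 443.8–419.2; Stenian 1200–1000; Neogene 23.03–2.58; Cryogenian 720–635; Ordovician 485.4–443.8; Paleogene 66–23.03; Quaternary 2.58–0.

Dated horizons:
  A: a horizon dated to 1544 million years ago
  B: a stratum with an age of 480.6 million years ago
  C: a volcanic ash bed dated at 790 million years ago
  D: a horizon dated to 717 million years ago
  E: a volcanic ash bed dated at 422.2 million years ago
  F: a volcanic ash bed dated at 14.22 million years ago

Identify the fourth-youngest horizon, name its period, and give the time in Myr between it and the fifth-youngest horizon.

Smaller Ma means younger, so youngest first: F 14.22 < E 422.2 < B 480.6 < D 717 < C 790 < A 1544.
Counting 4 along gives D (717 Ma); the excerpt puts that inside the Cryogenian, 720–635 Ma.
Next in line is C (790 Ma), and 790 − 717 = 73 Myr.

D, in the Cryogenian; 73 million years to C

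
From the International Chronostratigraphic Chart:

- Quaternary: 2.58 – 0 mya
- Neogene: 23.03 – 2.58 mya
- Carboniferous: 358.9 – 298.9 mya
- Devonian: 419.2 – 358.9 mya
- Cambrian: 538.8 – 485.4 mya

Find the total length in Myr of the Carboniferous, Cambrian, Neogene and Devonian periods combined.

194.15 million years

Each duration: Carboniferous = 60; Cambrian = 53.4; Neogene = 20.45; Devonian = 60.3.
Sum: 60 + 53.4 + 20.45 + 60.3 = 194.15 Myr.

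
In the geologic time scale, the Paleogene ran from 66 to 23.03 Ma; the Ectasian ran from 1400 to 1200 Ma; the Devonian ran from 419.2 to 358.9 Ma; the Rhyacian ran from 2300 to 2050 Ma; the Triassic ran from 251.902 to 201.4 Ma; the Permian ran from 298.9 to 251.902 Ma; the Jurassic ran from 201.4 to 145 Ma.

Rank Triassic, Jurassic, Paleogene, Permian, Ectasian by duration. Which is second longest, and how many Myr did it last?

Jurassic, 56.4 million years

Durations: Triassic 50.502; Jurassic 56.4; Paleogene 42.97; Permian 46.998; Ectasian 200 Myr.
Sorted longest-first: Ectasian (200), Jurassic (56.4), Triassic (50.502), Permian (46.998), Paleogene (42.97).
The second longest is Jurassic at 56.4 Myr.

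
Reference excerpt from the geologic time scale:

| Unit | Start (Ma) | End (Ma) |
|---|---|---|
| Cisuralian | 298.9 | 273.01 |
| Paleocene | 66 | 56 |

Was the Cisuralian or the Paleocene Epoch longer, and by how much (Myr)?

Cisuralian: 298.9 − 273.01 = 25.89 Myr.
Paleocene: 66 − 56 = 10 Myr.
Difference: 25.89 − 10 = 15.89 Myr, so the Cisuralian was longer.

Cisuralian, by 15.89 million years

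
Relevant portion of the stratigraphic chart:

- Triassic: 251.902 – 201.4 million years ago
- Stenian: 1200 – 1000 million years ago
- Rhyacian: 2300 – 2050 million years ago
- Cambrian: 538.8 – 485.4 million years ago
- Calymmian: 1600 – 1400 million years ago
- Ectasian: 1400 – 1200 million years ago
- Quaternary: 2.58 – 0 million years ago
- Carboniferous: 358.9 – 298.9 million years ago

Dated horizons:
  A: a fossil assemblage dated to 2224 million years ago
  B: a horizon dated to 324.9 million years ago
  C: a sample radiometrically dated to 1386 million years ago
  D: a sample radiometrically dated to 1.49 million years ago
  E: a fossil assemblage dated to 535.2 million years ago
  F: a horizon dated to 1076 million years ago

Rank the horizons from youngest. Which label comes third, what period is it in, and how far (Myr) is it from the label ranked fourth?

E, in the Cambrian; 540.8 million years to F

Smaller Ma means younger, so youngest first: D 1.49 < B 324.9 < E 535.2 < F 1076 < C 1386 < A 2224.
Counting 3 along gives E (535.2 Ma); the excerpt puts that inside the Cambrian, 538.8–485.4 Ma.
Next in line is F (1076 Ma), and 1076 − 535.2 = 540.8 Myr.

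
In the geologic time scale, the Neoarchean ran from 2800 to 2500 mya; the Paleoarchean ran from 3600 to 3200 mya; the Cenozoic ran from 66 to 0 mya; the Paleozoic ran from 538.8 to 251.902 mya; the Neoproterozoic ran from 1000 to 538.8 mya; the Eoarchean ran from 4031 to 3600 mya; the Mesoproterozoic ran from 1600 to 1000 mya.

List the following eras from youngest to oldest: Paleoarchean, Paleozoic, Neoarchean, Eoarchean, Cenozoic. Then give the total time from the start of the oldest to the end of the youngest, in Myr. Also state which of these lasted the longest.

Cenozoic → Paleozoic → Neoarchean → Paleoarchean → Eoarchean; total span 4031 Myr; longest is Eoarchean

Start ages (Ma): Eoarchean 4031, Paleoarchean 3600, Neoarchean 2800, Paleozoic 538.8, Cenozoic 66.
Ordered youngest to oldest: Cenozoic, Paleozoic, Neoarchean, Paleoarchean, Eoarchean.
Span = 4031 − 0 = 4031 Myr.
Durations: Paleozoic 286.898, Paleoarchean 400, Cenozoic 66, Neoarchean 300, Eoarchean 431 → longest is Eoarchean (431 Myr).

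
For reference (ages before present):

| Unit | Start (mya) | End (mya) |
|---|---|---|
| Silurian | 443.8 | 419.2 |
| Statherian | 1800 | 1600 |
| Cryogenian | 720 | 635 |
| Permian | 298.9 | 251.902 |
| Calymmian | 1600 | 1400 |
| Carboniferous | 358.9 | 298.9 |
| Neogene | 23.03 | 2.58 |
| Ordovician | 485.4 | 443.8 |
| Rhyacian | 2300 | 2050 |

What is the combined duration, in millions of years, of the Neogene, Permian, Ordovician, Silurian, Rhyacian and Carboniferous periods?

443.648 million years

Duration is start − end for each: (23.03 − 2.58) + (298.9 − 251.902) + (485.4 − 443.8) + (443.8 − 419.2) + (2300 − 2050) + (358.9 − 298.9).
That is 20.45 + 46.998 + 41.6 + 24.6 + 250 + 60, which totals 443.648 million years.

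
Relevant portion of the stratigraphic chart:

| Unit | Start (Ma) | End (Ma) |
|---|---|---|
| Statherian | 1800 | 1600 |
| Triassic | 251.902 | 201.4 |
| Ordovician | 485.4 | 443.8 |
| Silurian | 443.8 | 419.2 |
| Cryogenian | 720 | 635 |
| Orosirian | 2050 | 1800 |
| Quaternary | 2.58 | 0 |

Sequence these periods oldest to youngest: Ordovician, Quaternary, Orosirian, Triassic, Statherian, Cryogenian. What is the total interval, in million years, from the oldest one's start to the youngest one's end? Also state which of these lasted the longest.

Start ages (Ma): Orosirian 2050, Statherian 1800, Cryogenian 720, Ordovician 485.4, Triassic 251.902, Quaternary 2.58.
Ordered oldest to youngest: Orosirian, Statherian, Cryogenian, Ordovician, Triassic, Quaternary.
Span = 2050 − 0 = 2050 Myr.
Durations: Ordovician 41.6, Cryogenian 85, Statherian 200, Orosirian 250, Triassic 50.502, Quaternary 2.58 → longest is Orosirian (250 Myr).

Orosirian → Statherian → Cryogenian → Ordovician → Triassic → Quaternary; total span 2050 Myr; longest is Orosirian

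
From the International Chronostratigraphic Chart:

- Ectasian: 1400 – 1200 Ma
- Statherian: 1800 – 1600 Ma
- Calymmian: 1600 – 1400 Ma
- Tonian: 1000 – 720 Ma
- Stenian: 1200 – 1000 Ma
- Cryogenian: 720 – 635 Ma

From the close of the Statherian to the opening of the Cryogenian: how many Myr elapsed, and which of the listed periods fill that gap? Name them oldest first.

880 million years; Calymmian, Ectasian, Stenian, Tonian

End of Statherian = 1600 Ma; start of Cryogenian = 720 Ma.
Gap = 1600 − 720 = 880 Myr.
Periods wholly inside 1600–720 Ma: Calymmian (1600–1400), Ectasian (1400–1200), Stenian (1200–1000), Tonian (1000–720).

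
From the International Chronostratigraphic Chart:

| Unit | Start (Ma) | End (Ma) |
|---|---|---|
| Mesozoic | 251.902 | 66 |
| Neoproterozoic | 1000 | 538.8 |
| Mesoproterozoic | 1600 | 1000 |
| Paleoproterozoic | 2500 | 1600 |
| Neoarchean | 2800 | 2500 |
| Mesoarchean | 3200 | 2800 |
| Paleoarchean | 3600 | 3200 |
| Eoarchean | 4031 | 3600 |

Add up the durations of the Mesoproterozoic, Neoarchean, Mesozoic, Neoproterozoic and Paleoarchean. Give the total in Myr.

1947.102 million years

Each duration: Mesoproterozoic = 600; Neoarchean = 300; Mesozoic = 185.902; Neoproterozoic = 461.2; Paleoarchean = 400.
Sum: 600 + 300 + 185.902 + 461.2 + 400 = 1947.102 Myr.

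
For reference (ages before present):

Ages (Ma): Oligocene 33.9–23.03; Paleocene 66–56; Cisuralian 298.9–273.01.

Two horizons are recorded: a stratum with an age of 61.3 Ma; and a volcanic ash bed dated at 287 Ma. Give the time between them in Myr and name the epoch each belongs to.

225.7 million years apart; the first in the Paleocene, the second in the Cisuralian

Elapsed time: 287 − 61.3 = 225.7 Myr.
61.3 Ma lies within 66–56 Ma: Paleocene.
287 Ma lies within 298.9–273.01 Ma: Cisuralian.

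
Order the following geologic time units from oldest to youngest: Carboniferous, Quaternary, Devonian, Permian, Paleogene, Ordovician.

Ordovician, Devonian, Carboniferous, Permian, Paleogene, Quaternary

Group by era (each group listed oldest first) — Paleozoic: Ordovician, Devonian, Carboniferous, Permian; Cenozoic: Paleogene, Quaternary. The eras run Paleozoic → Mesozoic → Cenozoic. Concatenating the groups in that era order gives oldest to youngest directly.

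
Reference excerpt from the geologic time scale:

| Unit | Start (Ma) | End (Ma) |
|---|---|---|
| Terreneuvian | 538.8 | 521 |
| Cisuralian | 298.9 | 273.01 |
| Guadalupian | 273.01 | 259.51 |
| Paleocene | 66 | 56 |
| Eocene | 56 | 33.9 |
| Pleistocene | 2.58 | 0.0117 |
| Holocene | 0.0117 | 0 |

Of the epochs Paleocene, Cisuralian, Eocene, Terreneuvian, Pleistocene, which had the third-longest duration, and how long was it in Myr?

Terreneuvian, 17.8 million years

Start − end for each: Paleocene 66 − 56 = 10; Cisuralian 298.9 − 273.01 = 25.89; Eocene 56 − 33.9 = 22.1; Terreneuvian 538.8 − 521 = 17.8; Pleistocene 2.58 − 0.0117 = 2.5683.
Ranking these from longest: Cisuralian > Eocene > Terreneuvian > Paleocene > Pleistocene.
Position 3 in that ranking is Terreneuvian, which lasted 17.8 Myr.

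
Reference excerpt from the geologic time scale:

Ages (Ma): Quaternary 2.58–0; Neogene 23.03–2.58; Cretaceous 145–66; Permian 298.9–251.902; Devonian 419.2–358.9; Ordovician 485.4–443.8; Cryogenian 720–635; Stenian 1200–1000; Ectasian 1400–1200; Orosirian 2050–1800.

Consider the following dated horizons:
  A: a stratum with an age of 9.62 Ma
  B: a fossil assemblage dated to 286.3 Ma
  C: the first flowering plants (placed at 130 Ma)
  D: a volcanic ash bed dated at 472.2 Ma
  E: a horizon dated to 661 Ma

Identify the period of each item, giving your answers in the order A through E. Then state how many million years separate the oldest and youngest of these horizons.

A: 9.62 Ma lies in 23.03–2.58 Ma, so Neogene.
B: 286.3 Ma lies in 298.9–251.902 Ma, so Permian.
C: 130 Ma lies in 145–66 Ma, so Cretaceous.
D: 472.2 Ma lies in 485.4–443.8 Ma, so Ordovician.
E: 661 Ma lies in 720–635 Ma, so Cryogenian.
Oldest = 661 Ma, youngest = 9.62 Ma → span 651.38 Myr.

A — Neogene; B — Permian; C — Cretaceous; D — Ordovician; E — Cryogenian; span 651.38 million years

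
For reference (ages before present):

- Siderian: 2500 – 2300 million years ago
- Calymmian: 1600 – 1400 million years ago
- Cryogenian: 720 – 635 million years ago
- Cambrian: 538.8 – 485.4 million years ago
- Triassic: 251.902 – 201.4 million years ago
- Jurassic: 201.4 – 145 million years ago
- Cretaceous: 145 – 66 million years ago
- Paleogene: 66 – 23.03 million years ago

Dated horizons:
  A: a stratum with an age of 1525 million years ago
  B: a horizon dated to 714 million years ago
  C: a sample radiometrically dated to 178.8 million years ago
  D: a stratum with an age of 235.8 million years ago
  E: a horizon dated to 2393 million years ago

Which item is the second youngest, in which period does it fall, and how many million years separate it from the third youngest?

D, in the Triassic; 478.2 million years to B

Sorted youngest-first by Ma: C (178.8), D (235.8), B (714), A (1525), E (2393).
The second youngest is D at 235.8 Ma, which lies in 251.902–201.4 Ma: the Triassic.
The third youngest is B at 714 Ma; separation = |235.8 − 714| = 478.2 Myr.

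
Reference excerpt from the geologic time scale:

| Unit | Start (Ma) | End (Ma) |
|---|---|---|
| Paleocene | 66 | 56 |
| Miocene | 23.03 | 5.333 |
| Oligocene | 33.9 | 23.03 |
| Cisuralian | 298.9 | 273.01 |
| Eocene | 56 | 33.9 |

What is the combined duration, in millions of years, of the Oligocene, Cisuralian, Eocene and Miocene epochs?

76.557 million years

Each duration: Oligocene = 10.87; Cisuralian = 25.89; Eocene = 22.1; Miocene = 17.697.
Sum: 10.87 + 25.89 + 22.1 + 17.697 = 76.557 Myr.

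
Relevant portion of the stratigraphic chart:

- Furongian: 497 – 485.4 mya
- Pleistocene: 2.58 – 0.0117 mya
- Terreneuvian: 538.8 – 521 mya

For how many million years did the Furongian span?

11.6 million years

497 − 485.4 = 11.6 million years.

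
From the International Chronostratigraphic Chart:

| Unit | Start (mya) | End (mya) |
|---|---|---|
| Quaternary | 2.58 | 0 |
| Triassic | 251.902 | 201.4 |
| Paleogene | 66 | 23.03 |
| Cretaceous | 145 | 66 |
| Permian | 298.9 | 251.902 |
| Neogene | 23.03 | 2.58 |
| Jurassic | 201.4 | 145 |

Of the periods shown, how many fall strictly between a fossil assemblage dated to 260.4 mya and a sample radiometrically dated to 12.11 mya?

The older date is 260.4 Ma and the younger is 12.11 Ma.
Periods with start < 260.4 and end > 12.11 Ma: Triassic (251.902–201.4), Jurassic (201.4–145), Cretaceous (145–66), Paleogene (66–23.03).
That is 4 complete periods.

4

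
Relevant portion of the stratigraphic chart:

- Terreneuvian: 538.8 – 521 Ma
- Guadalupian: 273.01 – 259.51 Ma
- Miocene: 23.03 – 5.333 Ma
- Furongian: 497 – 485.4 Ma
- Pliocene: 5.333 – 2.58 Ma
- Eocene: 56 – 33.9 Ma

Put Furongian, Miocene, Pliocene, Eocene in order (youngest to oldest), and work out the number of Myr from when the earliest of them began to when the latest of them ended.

From the excerpt: Furongian 497–485.4; Miocene 23.03–5.333; Pliocene 5.333–2.58; Eocene 56–33.9 (Ma).
Larger Ma is earlier, so the oldest is Furongian and the youngest is Pliocene; youngest to oldest: Pliocene, Miocene, Eocene, Furongian.
Oldest start 497 minus youngest end 2.58 gives 494.42 Myr overall.

Pliocene, Miocene, Eocene, Furongian; total span 494.42 Myr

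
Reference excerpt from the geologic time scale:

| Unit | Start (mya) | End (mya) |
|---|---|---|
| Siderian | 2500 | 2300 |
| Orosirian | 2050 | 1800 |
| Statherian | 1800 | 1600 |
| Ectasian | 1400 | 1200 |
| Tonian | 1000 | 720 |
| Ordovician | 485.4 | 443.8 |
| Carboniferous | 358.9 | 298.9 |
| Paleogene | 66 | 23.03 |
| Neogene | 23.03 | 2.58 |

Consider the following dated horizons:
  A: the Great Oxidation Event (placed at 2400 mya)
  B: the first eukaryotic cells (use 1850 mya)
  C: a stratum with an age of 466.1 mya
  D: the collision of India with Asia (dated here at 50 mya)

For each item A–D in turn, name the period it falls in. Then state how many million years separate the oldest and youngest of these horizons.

Match each age against the start–end ranges in the excerpt: A = 2400 Ma → Siderian (2500–2300); B = 1850 Ma → Orosirian (2050–1800); C = 466.1 Ma → Ordovician (485.4–443.8); D = 50 Ma → Paleogene (66–23.03).
The largest age is 2400 Ma and the smallest is 50 Ma; their difference is 2350 Myr.

A — Siderian; B — Orosirian; C — Ordovician; D — Paleogene; span 2350 million years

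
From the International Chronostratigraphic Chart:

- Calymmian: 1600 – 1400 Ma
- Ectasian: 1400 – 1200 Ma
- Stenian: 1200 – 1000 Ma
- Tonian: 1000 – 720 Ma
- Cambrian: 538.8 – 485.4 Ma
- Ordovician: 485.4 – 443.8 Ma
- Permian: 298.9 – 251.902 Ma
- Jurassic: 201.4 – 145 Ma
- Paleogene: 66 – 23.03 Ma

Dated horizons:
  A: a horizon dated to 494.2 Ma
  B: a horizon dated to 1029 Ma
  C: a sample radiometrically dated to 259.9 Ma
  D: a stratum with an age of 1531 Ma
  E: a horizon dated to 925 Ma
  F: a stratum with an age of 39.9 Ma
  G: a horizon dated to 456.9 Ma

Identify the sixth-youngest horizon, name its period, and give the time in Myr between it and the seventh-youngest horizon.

Sorted youngest-first by Ma: F (39.9), C (259.9), G (456.9), A (494.2), E (925), B (1029), D (1531).
The sixth youngest is B at 1029 Ma, which lies in 1200–1000 Ma: the Stenian.
The seventh youngest is D at 1531 Ma; separation = |1029 − 1531| = 502 Myr.

B, in the Stenian; 502 million years to D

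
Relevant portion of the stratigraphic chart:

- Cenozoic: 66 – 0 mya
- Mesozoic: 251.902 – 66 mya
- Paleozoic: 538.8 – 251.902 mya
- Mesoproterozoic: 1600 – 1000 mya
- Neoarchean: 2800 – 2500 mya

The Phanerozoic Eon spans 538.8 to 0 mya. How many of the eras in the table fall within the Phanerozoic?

3

Eras inside 538.8–0 Ma: Paleozoic, Mesozoic, Cenozoic — 3 in total.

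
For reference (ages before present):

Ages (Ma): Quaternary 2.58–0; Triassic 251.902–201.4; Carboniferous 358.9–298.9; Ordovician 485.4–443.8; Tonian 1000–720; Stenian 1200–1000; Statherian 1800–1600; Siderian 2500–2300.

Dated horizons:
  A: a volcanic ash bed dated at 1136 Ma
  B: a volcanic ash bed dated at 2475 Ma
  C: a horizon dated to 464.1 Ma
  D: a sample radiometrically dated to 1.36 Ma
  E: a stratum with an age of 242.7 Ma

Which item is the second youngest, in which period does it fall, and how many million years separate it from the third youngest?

E, in the Triassic; 221.4 million years to C

Smaller Ma means younger, so youngest first: D 1.36 < E 242.7 < C 464.1 < A 1136 < B 2475.
Counting 2 along gives E (242.7 Ma); the excerpt puts that inside the Triassic, 251.902–201.4 Ma.
Next in line is C (464.1 Ma), and 464.1 − 242.7 = 221.4 Myr.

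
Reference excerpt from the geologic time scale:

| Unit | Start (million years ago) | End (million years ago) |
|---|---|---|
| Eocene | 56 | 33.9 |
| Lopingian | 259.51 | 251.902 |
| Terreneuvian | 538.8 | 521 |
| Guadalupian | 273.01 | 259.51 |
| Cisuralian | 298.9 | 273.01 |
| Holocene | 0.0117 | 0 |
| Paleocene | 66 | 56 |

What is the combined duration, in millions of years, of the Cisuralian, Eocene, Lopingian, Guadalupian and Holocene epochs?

Duration is start − end for each: (298.9 − 273.01) + (56 − 33.9) + (259.51 − 251.902) + (273.01 − 259.51) + (0.0117 − 0).
That is 25.89 + 22.1 + 7.608 + 13.5 + 0.0117, which totals 69.1097 million years.

69.1097 million years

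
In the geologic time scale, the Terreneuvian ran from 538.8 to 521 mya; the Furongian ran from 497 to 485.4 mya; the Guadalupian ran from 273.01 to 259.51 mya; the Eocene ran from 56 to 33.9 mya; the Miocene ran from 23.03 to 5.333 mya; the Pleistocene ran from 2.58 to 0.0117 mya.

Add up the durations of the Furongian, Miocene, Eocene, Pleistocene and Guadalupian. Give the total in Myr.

67.4653 million years

Duration is start − end for each: (497 − 485.4) + (23.03 − 5.333) + (56 − 33.9) + (2.58 − 0.0117) + (273.01 − 259.51).
That is 11.6 + 17.697 + 22.1 + 2.5683 + 13.5, which totals 67.4653 million years.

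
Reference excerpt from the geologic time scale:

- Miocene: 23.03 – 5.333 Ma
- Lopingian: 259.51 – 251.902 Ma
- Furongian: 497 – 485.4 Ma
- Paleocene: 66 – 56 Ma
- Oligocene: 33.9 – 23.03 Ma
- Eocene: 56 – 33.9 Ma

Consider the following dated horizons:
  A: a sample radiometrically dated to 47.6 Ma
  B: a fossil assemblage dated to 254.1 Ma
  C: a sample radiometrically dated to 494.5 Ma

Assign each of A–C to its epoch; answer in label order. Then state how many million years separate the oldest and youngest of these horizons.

Match each age against the start–end ranges in the excerpt: A = 47.6 Ma → Eocene (56–33.9); B = 254.1 Ma → Lopingian (259.51–251.902); C = 494.5 Ma → Furongian (497–485.4).
The largest age is 494.5 Ma and the smallest is 47.6 Ma; their difference is 446.9 Myr.

A — Eocene; B — Lopingian; C — Furongian; span 446.9 million years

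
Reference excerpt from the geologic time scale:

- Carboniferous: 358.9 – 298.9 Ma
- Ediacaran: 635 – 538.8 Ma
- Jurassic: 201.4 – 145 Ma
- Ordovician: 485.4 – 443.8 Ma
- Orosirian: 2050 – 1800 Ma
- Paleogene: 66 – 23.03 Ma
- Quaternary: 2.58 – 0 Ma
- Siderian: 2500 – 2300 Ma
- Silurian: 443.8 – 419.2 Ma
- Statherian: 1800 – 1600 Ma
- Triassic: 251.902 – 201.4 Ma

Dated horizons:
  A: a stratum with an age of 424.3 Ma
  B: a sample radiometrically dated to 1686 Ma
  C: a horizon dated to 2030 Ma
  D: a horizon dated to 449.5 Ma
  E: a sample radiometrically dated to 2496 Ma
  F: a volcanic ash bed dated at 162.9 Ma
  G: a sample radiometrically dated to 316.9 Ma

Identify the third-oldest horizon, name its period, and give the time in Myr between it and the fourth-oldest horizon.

B, in the Statherian; 1236.5 million years to D

Sorted oldest-first by Ma: E (2496), C (2030), B (1686), D (449.5), A (424.3), G (316.9), F (162.9).
The third oldest is B at 1686 Ma, which lies in 1800–1600 Ma: the Statherian.
The fourth oldest is D at 449.5 Ma; separation = |1686 − 449.5| = 1236.5 Myr.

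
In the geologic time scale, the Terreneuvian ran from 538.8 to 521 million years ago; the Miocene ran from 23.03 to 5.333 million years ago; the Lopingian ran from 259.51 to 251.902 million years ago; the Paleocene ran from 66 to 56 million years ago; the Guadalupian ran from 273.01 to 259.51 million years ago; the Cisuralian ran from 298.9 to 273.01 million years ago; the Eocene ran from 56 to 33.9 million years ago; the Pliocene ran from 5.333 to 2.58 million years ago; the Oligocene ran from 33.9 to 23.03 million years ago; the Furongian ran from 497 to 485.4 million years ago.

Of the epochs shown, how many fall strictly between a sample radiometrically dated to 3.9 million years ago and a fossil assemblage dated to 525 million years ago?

8

The older date is 525 Ma and the younger is 3.9 Ma.
Epochs with start < 525 and end > 3.9 Ma: Furongian (497–485.4), Cisuralian (298.9–273.01), Guadalupian (273.01–259.51), Lopingian (259.51–251.902), Paleocene (66–56), Eocene (56–33.9), Oligocene (33.9–23.03), Miocene (23.03–5.333).
That is 8 complete epochs.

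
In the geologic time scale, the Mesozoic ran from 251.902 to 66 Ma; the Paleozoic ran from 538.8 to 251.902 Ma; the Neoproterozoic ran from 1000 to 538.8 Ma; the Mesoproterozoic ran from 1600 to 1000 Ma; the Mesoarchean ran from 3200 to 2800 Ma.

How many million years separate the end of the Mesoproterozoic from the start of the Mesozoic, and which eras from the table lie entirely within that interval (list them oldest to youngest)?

748.098 million years; Neoproterozoic, Paleozoic

The Mesoproterozoic closes at 1000 Ma and the Mesozoic opens at 251.902 Ma, so the interval is 1000 − 251.902 = 748.098 Myr.
An era fits inside if it starts at or after 1000 Ma and ends at or before 251.902 Ma; oldest first that gives Neoproterozoic, Paleozoic.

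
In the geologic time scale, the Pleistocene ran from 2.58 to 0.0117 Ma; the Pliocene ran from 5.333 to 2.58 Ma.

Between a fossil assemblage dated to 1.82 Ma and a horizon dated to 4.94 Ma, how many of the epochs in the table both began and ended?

Checking each listed span, none has both start < 4.94 Ma and end > 1.82 Ma — every epoch straddles one of the two dates or lies outside them — so the count is 0.

0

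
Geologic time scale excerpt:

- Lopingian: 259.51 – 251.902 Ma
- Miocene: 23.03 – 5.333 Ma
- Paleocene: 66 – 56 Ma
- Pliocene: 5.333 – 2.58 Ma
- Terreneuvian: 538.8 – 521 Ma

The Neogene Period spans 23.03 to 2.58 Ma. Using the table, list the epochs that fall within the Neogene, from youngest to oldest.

Epochs with both bounds inside 23.03–2.58 Ma: Pliocene (5.333–2.58), Miocene (23.03–5.333).

Pliocene, Miocene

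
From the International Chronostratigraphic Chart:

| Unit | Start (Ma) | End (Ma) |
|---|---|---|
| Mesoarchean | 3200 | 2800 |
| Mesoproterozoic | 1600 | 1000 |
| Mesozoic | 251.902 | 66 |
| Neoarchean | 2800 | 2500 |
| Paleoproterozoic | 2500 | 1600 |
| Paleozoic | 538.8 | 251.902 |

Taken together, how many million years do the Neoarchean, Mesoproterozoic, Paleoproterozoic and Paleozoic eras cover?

Each duration: Neoarchean = 300; Mesoproterozoic = 600; Paleoproterozoic = 900; Paleozoic = 286.898.
Sum: 300 + 600 + 900 + 286.898 = 2086.898 Myr.

2086.898 million years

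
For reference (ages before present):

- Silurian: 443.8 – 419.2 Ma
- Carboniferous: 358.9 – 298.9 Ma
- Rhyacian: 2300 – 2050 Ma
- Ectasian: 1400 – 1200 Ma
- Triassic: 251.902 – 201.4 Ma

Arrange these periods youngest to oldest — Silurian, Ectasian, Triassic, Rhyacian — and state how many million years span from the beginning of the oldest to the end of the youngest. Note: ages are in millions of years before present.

From the excerpt: Silurian 443.8–419.2; Ectasian 1400–1200; Triassic 251.902–201.4; Rhyacian 2300–2050 (Ma).
Larger Ma is earlier, so the oldest is Rhyacian and the youngest is Triassic; youngest to oldest: Triassic, Silurian, Ectasian, Rhyacian.
Oldest start 2300 minus youngest end 201.4 gives 2098.6 Myr overall.

Triassic, Silurian, Ectasian, Rhyacian; total span 2098.6 Myr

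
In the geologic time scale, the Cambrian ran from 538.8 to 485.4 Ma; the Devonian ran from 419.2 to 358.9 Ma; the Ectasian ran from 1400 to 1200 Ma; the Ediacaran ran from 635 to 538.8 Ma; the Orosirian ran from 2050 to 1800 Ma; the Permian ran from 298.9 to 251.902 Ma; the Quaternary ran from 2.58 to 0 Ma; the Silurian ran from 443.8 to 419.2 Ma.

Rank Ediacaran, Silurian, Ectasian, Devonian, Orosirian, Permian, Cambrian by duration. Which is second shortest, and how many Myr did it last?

Permian, 46.998 million years

Start − end for each: Ediacaran 635 − 538.8 = 96.2; Silurian 443.8 − 419.2 = 24.6; Ectasian 1400 − 1200 = 200; Devonian 419.2 − 358.9 = 60.3; Orosirian 2050 − 1800 = 250; Permian 298.9 − 251.902 = 46.998; Cambrian 538.8 − 485.4 = 53.4.
Ranking these from shortest: Silurian < Permian < Cambrian < Devonian < Ediacaran < Ectasian < Orosirian.
Position 2 in that ranking is Permian, which lasted 46.998 Myr.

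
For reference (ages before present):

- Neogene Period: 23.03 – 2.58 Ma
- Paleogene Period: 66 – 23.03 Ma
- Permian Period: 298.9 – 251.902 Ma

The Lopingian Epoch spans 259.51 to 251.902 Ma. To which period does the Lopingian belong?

The Lopingian (259.51–251.902 Ma) lies entirely within 298.9–251.902 Ma, the Permian Period.

Permian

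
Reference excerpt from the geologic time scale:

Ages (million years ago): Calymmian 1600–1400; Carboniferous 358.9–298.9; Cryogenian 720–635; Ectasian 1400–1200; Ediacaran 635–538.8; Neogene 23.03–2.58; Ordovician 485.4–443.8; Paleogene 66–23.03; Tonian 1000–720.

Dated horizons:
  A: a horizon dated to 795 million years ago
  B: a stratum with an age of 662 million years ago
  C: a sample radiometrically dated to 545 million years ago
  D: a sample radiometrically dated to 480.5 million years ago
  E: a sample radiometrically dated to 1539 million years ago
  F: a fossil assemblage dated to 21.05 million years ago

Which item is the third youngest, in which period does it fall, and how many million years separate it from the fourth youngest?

Smaller Ma means younger, so youngest first: F 21.05 < D 480.5 < C 545 < B 662 < A 795 < E 1539.
Counting 3 along gives C (545 Ma); the excerpt puts that inside the Ediacaran, 635–538.8 Ma.
Next in line is B (662 Ma), and 662 − 545 = 117 Myr.

C, in the Ediacaran; 117 million years to B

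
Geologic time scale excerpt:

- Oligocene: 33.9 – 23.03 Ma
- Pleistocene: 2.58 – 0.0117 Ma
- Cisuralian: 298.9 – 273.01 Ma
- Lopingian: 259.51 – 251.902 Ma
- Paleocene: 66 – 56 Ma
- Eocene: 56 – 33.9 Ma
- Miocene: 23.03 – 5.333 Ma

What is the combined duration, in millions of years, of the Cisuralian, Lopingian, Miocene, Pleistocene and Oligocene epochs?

Duration is start − end for each: (298.9 − 273.01) + (259.51 − 251.902) + (23.03 − 5.333) + (2.58 − 0.0117) + (33.9 − 23.03).
That is 25.89 + 7.608 + 17.697 + 2.5683 + 10.87, which totals 64.6333 million years.

64.6333 million years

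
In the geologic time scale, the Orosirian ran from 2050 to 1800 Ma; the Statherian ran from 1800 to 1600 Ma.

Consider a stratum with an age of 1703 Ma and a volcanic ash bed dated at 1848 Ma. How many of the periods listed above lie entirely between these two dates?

Checking each listed span, none has both start < 1848 Ma and end > 1703 Ma — every period straddles one of the two dates or lies outside them — so the count is 0.

0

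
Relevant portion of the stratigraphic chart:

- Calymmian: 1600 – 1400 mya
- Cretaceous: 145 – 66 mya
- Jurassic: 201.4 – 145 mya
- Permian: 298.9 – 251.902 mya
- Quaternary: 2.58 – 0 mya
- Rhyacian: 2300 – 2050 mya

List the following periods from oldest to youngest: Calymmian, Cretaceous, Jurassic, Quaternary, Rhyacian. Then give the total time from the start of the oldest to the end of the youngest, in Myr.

Rhyacian → Calymmian → Jurassic → Cretaceous → Quaternary; total span 2300 Myr

From the excerpt: Calymmian 1600–1400; Cretaceous 145–66; Jurassic 201.4–145; Quaternary 2.58–0; Rhyacian 2300–2050 (Ma).
Larger Ma is earlier, so the oldest is Rhyacian and the youngest is Quaternary; oldest to youngest: Rhyacian, Calymmian, Jurassic, Cretaceous, Quaternary.
Oldest start 2300 minus youngest end 0 gives 2300 Myr overall.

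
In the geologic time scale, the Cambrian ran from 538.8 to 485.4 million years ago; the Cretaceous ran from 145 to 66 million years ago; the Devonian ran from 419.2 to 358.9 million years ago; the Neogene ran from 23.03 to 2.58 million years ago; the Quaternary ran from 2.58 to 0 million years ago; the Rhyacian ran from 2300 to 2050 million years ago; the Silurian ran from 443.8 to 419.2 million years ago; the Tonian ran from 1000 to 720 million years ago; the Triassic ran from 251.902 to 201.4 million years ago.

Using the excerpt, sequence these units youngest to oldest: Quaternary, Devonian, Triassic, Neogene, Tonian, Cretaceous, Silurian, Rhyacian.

Quaternary → Neogene → Cretaceous → Triassic → Devonian → Silurian → Tonian → Rhyacian

The oldest of these is Rhyacian (starts 2300 Ma) and the youngest is Quaternary (ends 0 Ma).
In between, by decreasing start age: Tonian (1000), Silurian (443.8), Devonian (419.2), Triassic (251.902), Cretaceous (145), Neogene (23.03).
Listing youngest first means reversing that sequence.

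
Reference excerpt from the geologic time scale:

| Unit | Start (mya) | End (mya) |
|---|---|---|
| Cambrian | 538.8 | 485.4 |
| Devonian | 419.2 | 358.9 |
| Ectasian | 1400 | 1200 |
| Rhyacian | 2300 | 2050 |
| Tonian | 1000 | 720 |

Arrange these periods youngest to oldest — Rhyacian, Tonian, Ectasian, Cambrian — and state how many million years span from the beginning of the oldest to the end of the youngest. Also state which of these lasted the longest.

Start ages (Ma): Rhyacian 2300, Ectasian 1400, Tonian 1000, Cambrian 538.8.
Ordered youngest to oldest: Cambrian, Tonian, Ectasian, Rhyacian.
Span = 2300 − 485.4 = 1814.6 Myr.
Durations: Ectasian 200, Cambrian 53.4, Tonian 280, Rhyacian 250 → longest is Tonian (280 Myr).

Cambrian → Tonian → Ectasian → Rhyacian; total span 1814.6 Myr; longest is Tonian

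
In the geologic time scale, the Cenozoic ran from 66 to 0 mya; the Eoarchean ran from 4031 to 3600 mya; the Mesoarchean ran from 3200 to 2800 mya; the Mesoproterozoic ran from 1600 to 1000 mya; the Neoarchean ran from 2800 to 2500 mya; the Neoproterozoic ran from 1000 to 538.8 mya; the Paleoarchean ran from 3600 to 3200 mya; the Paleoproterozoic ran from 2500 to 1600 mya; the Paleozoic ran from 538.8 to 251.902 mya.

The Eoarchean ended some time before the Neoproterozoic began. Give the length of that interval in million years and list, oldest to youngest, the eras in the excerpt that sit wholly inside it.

End of Eoarchean = 3600 Ma; start of Neoproterozoic = 1000 Ma.
Gap = 3600 − 1000 = 2600 Myr.
Eras wholly inside 3600–1000 Ma: Paleoarchean (3600–3200), Mesoarchean (3200–2800), Neoarchean (2800–2500), Paleoproterozoic (2500–1600), Mesoproterozoic (1600–1000).

2600 million years; Paleoarchean, Mesoarchean, Neoarchean, Paleoproterozoic, Mesoproterozoic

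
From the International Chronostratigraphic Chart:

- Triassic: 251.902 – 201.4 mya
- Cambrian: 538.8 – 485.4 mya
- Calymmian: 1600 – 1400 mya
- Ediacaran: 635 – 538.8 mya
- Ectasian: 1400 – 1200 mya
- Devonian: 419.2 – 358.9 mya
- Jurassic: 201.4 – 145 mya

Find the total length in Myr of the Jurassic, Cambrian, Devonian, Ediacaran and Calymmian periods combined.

466.3 million years

Duration is start − end for each: (201.4 − 145) + (538.8 − 485.4) + (419.2 − 358.9) + (635 − 538.8) + (1600 − 1400).
That is 56.4 + 53.4 + 60.3 + 96.2 + 200, which totals 466.3 million years.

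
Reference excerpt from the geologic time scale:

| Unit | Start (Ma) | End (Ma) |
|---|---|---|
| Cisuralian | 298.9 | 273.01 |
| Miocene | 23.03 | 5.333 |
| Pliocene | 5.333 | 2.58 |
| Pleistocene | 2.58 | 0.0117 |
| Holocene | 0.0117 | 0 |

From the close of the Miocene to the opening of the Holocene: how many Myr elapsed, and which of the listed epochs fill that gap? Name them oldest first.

5.3213 million years; Pliocene, Pleistocene

End of Miocene = 5.333 Ma; start of Holocene = 0.0117 Ma.
Gap = 5.333 − 0.0117 = 5.3213 Myr.
Epochs wholly inside 5.333–0.0117 Ma: Pliocene (5.333–2.58), Pleistocene (2.58–0.0117).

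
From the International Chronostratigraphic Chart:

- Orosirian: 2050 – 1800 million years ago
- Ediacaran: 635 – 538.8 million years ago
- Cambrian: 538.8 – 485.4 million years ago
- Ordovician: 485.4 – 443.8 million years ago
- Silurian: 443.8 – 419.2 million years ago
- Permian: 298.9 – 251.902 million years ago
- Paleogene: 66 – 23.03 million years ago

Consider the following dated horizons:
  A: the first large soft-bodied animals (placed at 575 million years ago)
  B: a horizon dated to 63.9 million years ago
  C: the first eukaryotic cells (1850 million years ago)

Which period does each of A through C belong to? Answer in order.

A — Ediacaran; B — Paleogene; C — Orosirian

A: 575 Ma lies in 635–538.8 Ma, so Ediacaran.
B: 63.9 Ma lies in 66–23.03 Ma, so Paleogene.
C: 1850 Ma lies in 2050–1800 Ma, so Orosirian.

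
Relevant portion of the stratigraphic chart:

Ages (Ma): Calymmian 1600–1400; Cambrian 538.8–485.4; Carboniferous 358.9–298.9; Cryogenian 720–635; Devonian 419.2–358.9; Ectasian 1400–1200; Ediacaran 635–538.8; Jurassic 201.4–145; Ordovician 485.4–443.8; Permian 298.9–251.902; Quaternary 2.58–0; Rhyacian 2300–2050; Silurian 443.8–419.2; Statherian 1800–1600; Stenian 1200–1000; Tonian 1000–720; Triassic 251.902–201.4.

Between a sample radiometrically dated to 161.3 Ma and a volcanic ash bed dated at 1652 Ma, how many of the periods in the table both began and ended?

13

The older date is 1652 Ma and the younger is 161.3 Ma.
Periods with start < 1652 and end > 161.3 Ma: Calymmian (1600–1400), Ectasian (1400–1200), Stenian (1200–1000), Tonian (1000–720), Cryogenian (720–635), Ediacaran (635–538.8), Cambrian (538.8–485.4), Ordovician (485.4–443.8), Silurian (443.8–419.2), Devonian (419.2–358.9), Carboniferous (358.9–298.9), Permian (298.9–251.902), Triassic (251.902–201.4).
That is 13 complete periods.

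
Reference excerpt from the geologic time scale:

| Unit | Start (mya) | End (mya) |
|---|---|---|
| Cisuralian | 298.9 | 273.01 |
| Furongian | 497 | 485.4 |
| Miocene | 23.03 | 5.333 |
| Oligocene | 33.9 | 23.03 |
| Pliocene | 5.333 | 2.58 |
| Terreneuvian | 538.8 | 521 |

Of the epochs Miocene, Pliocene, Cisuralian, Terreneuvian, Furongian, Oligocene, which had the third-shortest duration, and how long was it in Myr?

Furongian, 11.6 million years

Start − end for each: Miocene 23.03 − 5.333 = 17.697; Pliocene 5.333 − 2.58 = 2.753; Cisuralian 298.9 − 273.01 = 25.89; Terreneuvian 538.8 − 521 = 17.8; Furongian 497 − 485.4 = 11.6; Oligocene 33.9 − 23.03 = 10.87.
Ranking these from shortest: Pliocene < Oligocene < Furongian < Miocene < Terreneuvian < Cisuralian.
Position 3 in that ranking is Furongian, which lasted 11.6 Myr.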